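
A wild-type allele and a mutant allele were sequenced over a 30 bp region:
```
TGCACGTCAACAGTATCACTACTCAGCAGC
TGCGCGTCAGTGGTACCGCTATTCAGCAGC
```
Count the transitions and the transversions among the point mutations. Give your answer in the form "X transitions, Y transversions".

7 transitions, 0 transversions

Transitions (purine↔purine or pyrimidine↔pyrimidine): 4 A→G, 10 A→G, 11 C→T, 12 A→G, 16 T→C, 18 A→G, 22 C→T.
Transversions (purine↔pyrimidine): none.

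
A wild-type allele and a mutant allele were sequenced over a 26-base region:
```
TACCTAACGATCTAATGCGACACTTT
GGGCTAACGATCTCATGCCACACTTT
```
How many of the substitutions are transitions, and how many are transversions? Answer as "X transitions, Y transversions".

1 transition, 4 transversions

Mismatches (1-based):
base 1: T→G (pyrimidine→purine, transversion)
base 2: A→G (purine→purine, transition)
base 3: C→G (pyrimidine→purine, transversion)
base 14: A→C (purine→pyrimidine, transversion)
base 19: G→C (purine→pyrimidine, transversion)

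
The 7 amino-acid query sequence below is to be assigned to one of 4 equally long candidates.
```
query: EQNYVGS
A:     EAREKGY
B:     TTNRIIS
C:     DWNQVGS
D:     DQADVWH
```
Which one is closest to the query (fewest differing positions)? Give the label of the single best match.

C

Hamming distances to query — A: 5; B: 5; C: 3; D: 5.
Smallest is C with 3 mismatches.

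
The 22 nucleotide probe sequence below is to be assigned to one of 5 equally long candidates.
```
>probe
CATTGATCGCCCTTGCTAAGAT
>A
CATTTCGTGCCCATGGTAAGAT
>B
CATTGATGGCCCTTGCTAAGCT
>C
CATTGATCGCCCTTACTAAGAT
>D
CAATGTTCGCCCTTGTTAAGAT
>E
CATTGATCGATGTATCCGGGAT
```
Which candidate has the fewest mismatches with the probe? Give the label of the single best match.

A differs at 6 sites; B differs at 2 sites; C differs at 1 site; D differs at 3 sites; E differs at 8 sites. The closest is C.

C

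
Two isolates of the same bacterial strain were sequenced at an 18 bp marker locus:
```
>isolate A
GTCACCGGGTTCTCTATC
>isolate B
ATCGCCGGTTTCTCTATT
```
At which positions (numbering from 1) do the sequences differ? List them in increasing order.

1, 4, 9, 18

Scanning 1-based: 1: G/A; 4: A/G; 9: G/T; 18: C/T.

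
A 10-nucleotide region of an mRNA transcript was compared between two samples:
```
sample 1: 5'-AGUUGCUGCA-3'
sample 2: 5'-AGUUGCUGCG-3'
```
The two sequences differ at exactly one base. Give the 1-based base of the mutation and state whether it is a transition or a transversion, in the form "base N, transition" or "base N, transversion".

base 10, transition

Base 10 changes A→G. A is a purine and G is a purine, so this is a transition.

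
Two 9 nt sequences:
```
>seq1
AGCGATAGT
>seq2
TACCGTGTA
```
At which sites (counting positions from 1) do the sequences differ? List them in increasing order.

1, 2, 4, 5, 7, 8, 9

Scanning 1-based: 1: A/T; 2: G/A; 4: G/C; 5: A/G; 7: A/G; 8: G/T; 9: T/A.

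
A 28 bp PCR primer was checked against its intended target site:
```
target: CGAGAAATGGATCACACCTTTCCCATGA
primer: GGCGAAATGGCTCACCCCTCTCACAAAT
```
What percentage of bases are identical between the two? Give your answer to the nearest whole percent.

68%

9 positions differ (1, 3, 11, 16, 20, 23, 26, 27, 28), so 19 of 28 match: 19/28 = 67.86%.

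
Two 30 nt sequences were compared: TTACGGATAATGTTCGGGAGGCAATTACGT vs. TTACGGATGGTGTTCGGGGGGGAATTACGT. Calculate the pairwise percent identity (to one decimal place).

86.7%

Mismatches at positions 9, 10, 19, 22 (1-based): 4 of 30.
Identical positions: 26/30 = 86.67% → 86.7%.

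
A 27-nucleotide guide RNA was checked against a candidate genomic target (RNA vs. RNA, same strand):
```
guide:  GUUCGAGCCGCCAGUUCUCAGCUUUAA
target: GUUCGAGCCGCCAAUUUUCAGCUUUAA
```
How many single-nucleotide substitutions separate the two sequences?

The sequences differ at sites 14, 17 (1-based) — 2 in total.

2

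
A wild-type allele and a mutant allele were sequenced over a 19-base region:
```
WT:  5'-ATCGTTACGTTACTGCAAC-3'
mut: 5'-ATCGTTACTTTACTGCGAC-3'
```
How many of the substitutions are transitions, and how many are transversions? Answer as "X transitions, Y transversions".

Transitions (purine↔purine or pyrimidine↔pyrimidine): 17 A→G.
Transversions (purine↔pyrimidine): 9 G→T.

1 transition, 1 transversion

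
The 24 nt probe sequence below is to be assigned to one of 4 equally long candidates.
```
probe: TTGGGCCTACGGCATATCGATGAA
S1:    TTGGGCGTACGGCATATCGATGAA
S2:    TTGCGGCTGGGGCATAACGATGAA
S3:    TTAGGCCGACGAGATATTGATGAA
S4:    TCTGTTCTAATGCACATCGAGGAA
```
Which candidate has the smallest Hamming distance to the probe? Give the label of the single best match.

S1

Hamming distances to probe — S1: 1; S2: 5; S3: 5; S4: 8.
Smallest is S1 with 1 mismatch.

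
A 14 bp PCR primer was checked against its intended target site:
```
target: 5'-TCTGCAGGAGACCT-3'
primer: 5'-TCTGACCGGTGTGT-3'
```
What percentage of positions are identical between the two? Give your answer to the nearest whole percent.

43%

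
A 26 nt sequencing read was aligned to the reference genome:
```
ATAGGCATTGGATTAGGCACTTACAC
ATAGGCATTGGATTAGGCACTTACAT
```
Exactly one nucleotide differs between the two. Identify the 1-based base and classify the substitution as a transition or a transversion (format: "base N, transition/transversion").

The sequences differ only at base 26: C→T (pyrimidine→pyrimidine), a transition.

base 26, transition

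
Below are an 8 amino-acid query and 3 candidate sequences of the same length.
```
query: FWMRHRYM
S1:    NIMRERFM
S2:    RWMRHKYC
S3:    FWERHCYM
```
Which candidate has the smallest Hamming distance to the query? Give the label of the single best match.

S3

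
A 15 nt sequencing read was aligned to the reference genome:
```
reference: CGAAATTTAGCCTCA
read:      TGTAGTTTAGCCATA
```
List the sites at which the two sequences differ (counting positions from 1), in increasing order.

1, 3, 5, 13, 14

Differences at site 1 (C→T), site 3 (A→T), site 5 (A→G), site 13 (T→A), site 14 (C→T).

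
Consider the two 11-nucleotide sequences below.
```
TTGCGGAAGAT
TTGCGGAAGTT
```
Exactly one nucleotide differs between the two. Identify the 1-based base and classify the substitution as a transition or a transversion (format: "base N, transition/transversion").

base 10, transversion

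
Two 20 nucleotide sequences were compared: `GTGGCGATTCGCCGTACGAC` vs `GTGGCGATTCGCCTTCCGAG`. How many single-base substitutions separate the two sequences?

3

Mismatches (1-based): site 14: G→T; site 16: A→C; site 20: C→G.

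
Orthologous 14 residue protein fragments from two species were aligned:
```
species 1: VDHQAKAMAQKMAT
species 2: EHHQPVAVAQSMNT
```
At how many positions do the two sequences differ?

Comparing position by position, 7 positions differ: 1 (V/E), 2 (D/H), 5 (A/P), 6 (K/V), 8 (M/V), 11 (K/S), 13 (A/N).

7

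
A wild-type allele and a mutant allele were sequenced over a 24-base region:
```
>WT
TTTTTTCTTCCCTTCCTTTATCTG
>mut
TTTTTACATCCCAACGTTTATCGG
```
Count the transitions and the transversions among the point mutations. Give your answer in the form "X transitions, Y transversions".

Mismatches (1-based):
site 6: T→A (pyrimidine→purine, transversion)
site 8: T→A (pyrimidine→purine, transversion)
site 13: T→A (pyrimidine→purine, transversion)
site 14: T→A (pyrimidine→purine, transversion)
site 16: C→G (pyrimidine→purine, transversion)
site 23: T→G (pyrimidine→purine, transversion)

0 transitions, 6 transversions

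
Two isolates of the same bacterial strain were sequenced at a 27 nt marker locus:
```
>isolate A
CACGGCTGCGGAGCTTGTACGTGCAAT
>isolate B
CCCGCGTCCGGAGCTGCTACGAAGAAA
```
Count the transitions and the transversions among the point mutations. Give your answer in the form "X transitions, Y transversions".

1 transition, 9 transversions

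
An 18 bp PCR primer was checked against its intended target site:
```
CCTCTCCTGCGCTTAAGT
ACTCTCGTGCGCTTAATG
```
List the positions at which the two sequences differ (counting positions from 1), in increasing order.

Scanning 1-based: 1: C/A; 7: C/G; 17: G/T; 18: T/G.

1, 7, 17, 18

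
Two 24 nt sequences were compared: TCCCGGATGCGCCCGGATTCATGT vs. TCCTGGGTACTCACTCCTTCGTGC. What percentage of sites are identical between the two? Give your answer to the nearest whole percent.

10 positions differ (4, 7, 9, 11, 13, 15, 16, 17, 21, 24), so 14 of 24 match: 14/24 = 58.33%.

58%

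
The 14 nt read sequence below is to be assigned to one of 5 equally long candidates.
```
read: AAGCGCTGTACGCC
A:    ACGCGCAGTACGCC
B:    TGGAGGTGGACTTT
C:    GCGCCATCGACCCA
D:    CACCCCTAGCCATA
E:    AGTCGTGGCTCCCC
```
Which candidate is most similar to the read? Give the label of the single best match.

A differs at 2 positions; B differs at 8 positions; C differs at 8 positions; D differs at 9 positions; E differs at 7 positions. The closest is A.

A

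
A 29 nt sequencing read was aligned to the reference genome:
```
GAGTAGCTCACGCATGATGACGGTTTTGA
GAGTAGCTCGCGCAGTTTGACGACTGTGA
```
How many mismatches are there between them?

7

Comparing position by position, 7 bases differ: 10 (A/G), 15 (T/G), 16 (G/T), 17 (A/T), 23 (G/A), 24 (T/C), 26 (T/G).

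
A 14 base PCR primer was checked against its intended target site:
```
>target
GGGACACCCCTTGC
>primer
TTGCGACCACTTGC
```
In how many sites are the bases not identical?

Comparing position by position, 5 sites differ: 1 (G/T), 2 (G/T), 4 (A/C), 5 (C/G), 9 (C/A).

5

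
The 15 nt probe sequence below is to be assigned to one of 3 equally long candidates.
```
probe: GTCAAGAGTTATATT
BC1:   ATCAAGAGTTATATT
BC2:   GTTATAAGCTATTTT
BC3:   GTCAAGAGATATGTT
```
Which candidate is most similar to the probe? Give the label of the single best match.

Hamming distances to probe — BC1: 1; BC2: 5; BC3: 2.
Smallest is BC1 with 1 mismatch.

BC1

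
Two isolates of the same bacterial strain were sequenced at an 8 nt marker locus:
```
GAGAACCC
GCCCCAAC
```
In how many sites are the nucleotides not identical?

6

Mismatches (1-based): site 2: A→C; site 3: G→C; site 4: A→C; site 5: A→C; site 6: C→A; site 7: C→A.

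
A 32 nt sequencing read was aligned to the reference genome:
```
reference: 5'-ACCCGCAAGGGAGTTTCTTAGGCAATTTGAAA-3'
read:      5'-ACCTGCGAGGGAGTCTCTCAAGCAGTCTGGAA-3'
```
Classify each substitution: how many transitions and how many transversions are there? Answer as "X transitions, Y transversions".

Transitions (purine↔purine or pyrimidine↔pyrimidine): 4 C→T, 7 A→G, 15 T→C, 19 T→C, 21 G→A, 25 A→G, 27 T→C, 30 A→G.
Transversions (purine↔pyrimidine): none.

8 transitions, 0 transversions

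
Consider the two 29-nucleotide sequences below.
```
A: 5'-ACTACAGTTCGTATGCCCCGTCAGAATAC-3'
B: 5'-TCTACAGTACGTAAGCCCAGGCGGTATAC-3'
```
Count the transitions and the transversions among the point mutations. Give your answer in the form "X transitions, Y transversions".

Transitions (purine↔purine or pyrimidine↔pyrimidine): 23 A→G.
Transversions (purine↔pyrimidine): 1 A→T, 9 T→A, 14 T→A, 19 C→A, 21 T→G, 25 A→T.

1 transition, 6 transversions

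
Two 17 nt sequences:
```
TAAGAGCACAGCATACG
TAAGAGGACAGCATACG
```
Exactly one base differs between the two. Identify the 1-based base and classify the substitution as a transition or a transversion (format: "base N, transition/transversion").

base 7, transversion

The sequences differ only at base 7: C→G (pyrimidine→purine), a transversion.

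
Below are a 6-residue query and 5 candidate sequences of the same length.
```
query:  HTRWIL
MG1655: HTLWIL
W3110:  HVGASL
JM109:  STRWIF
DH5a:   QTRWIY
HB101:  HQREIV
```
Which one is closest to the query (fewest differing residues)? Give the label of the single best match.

MG1655 differs at 1 residue; W3110 differs at 4 residues; JM109 differs at 2 residues; DH5a differs at 2 residues; HB101 differs at 3 residues. The closest is MG1655.

MG1655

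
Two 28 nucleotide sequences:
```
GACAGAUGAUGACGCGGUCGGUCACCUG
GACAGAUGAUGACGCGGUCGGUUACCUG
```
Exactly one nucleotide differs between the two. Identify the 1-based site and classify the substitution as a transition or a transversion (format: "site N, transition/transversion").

Site 23 changes C→U. C is a pyrimidine and U is a pyrimidine, so this is a transition.

site 23, transition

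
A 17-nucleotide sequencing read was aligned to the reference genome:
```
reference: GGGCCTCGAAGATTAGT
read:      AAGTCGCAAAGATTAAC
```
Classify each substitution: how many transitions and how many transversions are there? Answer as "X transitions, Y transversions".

6 transitions, 1 transversion

Mismatches (1-based):
site 1: G→A (purine→purine, transition)
site 2: G→A (purine→purine, transition)
site 4: C→T (pyrimidine→pyrimidine, transition)
site 6: T→G (pyrimidine→purine, transversion)
site 8: G→A (purine→purine, transition)
site 16: G→A (purine→purine, transition)
site 17: T→C (pyrimidine→pyrimidine, transition)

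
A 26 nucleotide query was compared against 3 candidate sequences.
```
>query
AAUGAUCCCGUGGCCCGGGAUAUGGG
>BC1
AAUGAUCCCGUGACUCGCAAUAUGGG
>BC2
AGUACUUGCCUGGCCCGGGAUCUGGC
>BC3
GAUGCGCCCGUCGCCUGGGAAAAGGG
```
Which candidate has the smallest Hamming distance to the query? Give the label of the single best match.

BC1 differs at 4 positions; BC2 differs at 8 positions; BC3 differs at 7 positions. The closest is BC1.

BC1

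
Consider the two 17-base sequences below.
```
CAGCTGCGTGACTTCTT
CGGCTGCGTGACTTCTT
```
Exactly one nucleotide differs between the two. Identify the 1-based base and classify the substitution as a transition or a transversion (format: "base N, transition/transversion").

base 2, transition

The sequences differ only at base 2: A→G (purine→purine), a transition.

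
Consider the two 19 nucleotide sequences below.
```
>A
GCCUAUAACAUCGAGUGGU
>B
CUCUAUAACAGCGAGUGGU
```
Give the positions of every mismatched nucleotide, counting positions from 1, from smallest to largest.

Differences at position 1 (G→C), position 2 (C→U), position 11 (U→G).

1, 2, 11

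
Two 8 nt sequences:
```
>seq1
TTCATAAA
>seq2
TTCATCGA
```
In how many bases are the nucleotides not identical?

Comparing position by position, 2 bases differ: 6 (A/C), 7 (A/G).

2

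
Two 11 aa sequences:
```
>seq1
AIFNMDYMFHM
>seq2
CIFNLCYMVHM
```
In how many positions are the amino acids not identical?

4

The sequences differ at positions 1, 5, 6, 9 (1-based) — 4 in total.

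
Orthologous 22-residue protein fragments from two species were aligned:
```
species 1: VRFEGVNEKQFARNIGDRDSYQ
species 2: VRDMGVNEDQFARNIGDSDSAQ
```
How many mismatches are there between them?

Mismatches (1-based): position 3: F→D; position 4: E→M; position 9: K→D; position 18: R→S; position 21: Y→A.

5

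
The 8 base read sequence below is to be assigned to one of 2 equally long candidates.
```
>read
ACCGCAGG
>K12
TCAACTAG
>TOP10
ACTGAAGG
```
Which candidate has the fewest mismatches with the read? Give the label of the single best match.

K12 differs at 5 sites; TOP10 differs at 2 sites. The closest is TOP10.

TOP10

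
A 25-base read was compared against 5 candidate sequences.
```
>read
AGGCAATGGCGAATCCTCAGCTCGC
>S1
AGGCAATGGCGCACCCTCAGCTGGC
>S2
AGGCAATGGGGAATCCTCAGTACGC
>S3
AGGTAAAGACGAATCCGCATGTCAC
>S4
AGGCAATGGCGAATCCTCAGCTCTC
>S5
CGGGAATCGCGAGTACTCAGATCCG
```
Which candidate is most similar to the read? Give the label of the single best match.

S4

S1 differs at 3 sites; S2 differs at 3 sites; S3 differs at 7 sites; S4 differs at 1 site; S5 differs at 8 sites. The closest is S4.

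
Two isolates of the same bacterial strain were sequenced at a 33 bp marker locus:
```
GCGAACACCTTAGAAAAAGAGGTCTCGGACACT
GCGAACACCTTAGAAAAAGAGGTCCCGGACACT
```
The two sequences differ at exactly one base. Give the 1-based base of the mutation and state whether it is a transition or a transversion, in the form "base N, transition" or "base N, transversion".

base 25, transition

Base 25 changes T→C. T is a pyrimidine and C is a pyrimidine, so this is a transition.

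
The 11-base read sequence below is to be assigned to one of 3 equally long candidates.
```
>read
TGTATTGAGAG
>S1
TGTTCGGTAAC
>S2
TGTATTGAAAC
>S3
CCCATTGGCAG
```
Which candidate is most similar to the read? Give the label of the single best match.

S2

Hamming distances to read — S1: 6; S2: 2; S3: 5.
Smallest is S2 with 2 mismatches.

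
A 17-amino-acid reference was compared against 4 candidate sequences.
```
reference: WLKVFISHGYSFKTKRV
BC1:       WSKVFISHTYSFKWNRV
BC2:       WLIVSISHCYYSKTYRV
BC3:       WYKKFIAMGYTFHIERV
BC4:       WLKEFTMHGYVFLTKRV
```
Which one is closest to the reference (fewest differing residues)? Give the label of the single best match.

Hamming distances to reference — BC1: 4; BC2: 6; BC3: 8; BC4: 5.
Smallest is BC1 with 4 mismatches.

BC1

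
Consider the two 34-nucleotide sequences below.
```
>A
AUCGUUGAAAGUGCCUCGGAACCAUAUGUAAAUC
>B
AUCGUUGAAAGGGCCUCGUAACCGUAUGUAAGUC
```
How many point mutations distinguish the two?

4

Mismatches (1-based): position 12: U→G; position 19: G→U; position 24: A→G; position 32: A→G.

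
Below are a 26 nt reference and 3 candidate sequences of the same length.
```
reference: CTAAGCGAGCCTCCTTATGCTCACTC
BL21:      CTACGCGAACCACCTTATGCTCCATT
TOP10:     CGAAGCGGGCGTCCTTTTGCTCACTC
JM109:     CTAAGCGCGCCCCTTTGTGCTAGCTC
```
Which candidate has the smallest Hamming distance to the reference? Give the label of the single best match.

BL21 differs at 6 positions; TOP10 differs at 4 positions; JM109 differs at 6 positions. The closest is TOP10.

TOP10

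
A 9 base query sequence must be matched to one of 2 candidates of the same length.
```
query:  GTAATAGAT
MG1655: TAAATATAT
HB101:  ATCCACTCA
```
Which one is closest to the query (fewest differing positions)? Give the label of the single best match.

Hamming distances to query — MG1655: 3; HB101: 8.
Smallest is MG1655 with 3 mismatches.

MG1655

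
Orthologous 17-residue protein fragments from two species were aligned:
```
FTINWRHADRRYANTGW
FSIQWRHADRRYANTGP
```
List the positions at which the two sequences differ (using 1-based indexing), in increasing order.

2, 4, 17

Differences at position 2 (T→S), position 4 (N→Q), position 17 (W→P).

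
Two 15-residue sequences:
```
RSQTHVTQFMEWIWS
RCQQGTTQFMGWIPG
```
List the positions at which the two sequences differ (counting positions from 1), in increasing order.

2, 4, 5, 6, 11, 14, 15

Scanning 1-based: 2: S/C; 4: T/Q; 5: H/G; 6: V/T; 11: E/G; 14: W/P; 15: S/G.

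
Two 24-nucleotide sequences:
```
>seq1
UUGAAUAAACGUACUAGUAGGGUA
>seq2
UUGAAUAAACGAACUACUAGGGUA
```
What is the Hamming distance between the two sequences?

Mismatches (1-based): position 12: U→A; position 17: G→C.

2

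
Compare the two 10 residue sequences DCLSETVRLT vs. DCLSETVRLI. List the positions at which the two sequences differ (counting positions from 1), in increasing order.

Differences at position 10 (T→I).

10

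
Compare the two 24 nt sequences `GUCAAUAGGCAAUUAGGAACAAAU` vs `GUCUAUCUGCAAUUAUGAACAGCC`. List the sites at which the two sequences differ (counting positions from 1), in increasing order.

4, 7, 8, 16, 22, 23, 24

Differences at site 4 (A→U), site 7 (A→C), site 8 (G→U), site 16 (G→U), site 22 (A→G), site 23 (A→C), site 24 (U→C).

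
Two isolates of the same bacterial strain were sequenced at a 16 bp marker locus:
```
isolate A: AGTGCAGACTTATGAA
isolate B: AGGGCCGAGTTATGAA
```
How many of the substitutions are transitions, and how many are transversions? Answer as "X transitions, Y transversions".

0 transitions, 3 transversions

Mismatches (1-based):
site 3: T→G (pyrimidine→purine, transversion)
site 6: A→C (purine→pyrimidine, transversion)
site 9: C→G (pyrimidine→purine, transversion)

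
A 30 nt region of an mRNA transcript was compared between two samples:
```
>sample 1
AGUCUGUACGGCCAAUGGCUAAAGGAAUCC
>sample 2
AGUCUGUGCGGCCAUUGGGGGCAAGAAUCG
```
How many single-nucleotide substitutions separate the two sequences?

8

Comparing position by position, 8 bases differ: 8 (A/G), 15 (A/U), 19 (C/G), 20 (U/G), 21 (A/G), 22 (A/C), 24 (G/A), 30 (C/G).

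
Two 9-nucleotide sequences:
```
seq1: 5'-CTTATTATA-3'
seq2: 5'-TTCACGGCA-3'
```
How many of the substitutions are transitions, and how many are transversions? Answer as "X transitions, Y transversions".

5 transitions, 1 transversion

Transitions (purine↔purine or pyrimidine↔pyrimidine): 1 C→T, 3 T→C, 5 T→C, 7 A→G, 8 T→C.
Transversions (purine↔pyrimidine): 6 T→G.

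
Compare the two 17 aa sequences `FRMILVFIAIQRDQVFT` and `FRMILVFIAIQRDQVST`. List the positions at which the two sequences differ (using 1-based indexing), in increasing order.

Scanning 1-based: 16: F/S.

16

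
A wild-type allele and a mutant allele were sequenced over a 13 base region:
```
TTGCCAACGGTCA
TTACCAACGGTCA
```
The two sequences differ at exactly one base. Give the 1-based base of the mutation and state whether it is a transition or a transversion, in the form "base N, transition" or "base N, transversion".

Base 3 changes G→A. G is a purine and A is a purine, so this is a transition.

base 3, transition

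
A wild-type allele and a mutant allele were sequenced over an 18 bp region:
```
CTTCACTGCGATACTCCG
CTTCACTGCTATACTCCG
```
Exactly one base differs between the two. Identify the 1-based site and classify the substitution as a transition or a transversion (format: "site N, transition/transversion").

site 10, transversion

Site 10 changes G→T. G is a purine and T is a pyrimidine, so this is a transversion.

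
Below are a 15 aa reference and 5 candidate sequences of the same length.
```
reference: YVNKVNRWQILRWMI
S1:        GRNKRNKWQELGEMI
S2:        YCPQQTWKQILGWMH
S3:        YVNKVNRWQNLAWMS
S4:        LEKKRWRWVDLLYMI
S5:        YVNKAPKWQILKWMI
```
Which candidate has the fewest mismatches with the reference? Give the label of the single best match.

S3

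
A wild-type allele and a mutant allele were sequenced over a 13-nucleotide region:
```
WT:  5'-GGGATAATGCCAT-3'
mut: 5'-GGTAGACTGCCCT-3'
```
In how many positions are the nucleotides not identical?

4

The sequences differ at positions 3, 5, 7, 12 (1-based) — 4 in total.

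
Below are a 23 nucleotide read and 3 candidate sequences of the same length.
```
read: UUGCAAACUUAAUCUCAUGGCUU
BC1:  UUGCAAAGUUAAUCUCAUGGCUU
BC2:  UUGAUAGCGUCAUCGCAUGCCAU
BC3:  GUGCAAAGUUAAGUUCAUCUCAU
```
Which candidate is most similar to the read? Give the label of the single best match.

Hamming distances to read — BC1: 1; BC2: 8; BC3: 7.
Smallest is BC1 with 1 mismatch.

BC1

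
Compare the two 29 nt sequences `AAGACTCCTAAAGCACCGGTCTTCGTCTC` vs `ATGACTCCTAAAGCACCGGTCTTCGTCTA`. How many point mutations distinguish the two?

2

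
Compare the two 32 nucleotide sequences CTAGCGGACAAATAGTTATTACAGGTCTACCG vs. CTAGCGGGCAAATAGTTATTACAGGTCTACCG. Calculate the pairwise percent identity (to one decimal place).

96.9%

1 position differs (8), so 31 of 32 match: 31/32 = 96.88%.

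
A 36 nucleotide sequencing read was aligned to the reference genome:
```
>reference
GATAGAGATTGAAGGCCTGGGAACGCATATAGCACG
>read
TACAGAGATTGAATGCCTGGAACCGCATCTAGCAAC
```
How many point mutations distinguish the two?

8

The sequences differ at positions 1, 3, 14, 21, 23, 29, 35, 36 (1-based) — 8 in total.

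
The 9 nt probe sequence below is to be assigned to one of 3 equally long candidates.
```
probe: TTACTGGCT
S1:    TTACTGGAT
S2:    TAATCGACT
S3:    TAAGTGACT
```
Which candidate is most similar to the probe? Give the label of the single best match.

S1

S1 differs at 1 site; S2 differs at 4 sites; S3 differs at 3 sites. The closest is S1.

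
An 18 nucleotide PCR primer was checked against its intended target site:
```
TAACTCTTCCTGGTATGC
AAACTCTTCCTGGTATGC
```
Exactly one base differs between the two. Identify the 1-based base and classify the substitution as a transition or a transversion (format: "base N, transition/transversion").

The sequences differ only at base 1: T→A (pyrimidine→purine), a transversion.

base 1, transversion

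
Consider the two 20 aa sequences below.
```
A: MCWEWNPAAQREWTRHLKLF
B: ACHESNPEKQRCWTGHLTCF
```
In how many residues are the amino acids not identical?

9

The sequences differ at residues 1, 3, 5, 8, 9, 12, 15, 18, 19 (1-based) — 9 in total.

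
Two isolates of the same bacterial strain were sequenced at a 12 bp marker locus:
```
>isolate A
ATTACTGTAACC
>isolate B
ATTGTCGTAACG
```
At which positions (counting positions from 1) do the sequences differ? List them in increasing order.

Differences at position 4 (A→G), position 5 (C→T), position 6 (T→C), position 12 (C→G).

4, 5, 6, 12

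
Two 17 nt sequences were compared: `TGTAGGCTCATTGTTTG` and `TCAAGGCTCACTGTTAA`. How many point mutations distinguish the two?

5

Comparing position by position, 5 sites differ: 2 (G/C), 3 (T/A), 11 (T/C), 16 (T/A), 17 (G/A).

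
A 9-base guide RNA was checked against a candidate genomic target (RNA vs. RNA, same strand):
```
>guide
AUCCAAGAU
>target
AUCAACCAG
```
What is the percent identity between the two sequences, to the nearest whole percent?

Mismatches at positions 4, 6, 7, 9 (1-based): 4 of 9.
Identical positions: 5/9 = 55.56% → 56%.

56%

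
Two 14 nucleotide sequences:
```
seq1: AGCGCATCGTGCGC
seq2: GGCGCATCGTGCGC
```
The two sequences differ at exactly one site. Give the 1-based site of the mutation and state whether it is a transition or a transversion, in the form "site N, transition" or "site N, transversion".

The sequences differ only at site 1: A→G (purine→purine), a transition.

site 1, transition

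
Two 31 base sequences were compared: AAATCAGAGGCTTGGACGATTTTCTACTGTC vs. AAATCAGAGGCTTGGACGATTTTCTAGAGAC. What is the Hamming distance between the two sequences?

3

Mismatches (1-based): position 27: C→G; position 28: T→A; position 30: T→A.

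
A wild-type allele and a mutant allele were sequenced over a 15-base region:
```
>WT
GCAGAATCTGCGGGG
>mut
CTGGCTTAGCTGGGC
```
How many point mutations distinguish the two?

10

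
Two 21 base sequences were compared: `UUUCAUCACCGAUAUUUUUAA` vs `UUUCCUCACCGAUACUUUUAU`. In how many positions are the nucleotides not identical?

3

Comparing position by position, 3 positions differ: 5 (A/C), 15 (U/C), 21 (A/U).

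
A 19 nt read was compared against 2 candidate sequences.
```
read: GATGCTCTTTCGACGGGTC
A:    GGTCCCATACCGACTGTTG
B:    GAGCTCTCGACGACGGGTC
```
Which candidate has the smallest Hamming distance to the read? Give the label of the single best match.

B

A differs at 9 bases; B differs at 8 bases. The closest is B.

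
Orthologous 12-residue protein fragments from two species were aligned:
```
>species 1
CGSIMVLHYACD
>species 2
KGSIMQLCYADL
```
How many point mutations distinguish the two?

5

Comparing position by position, 5 residues differ: 1 (C/K), 6 (V/Q), 8 (H/C), 11 (C/D), 12 (D/L).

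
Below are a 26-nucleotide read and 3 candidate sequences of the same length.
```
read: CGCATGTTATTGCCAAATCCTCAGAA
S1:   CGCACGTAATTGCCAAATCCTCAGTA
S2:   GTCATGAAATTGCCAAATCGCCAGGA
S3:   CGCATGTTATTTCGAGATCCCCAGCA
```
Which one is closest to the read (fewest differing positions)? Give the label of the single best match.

S1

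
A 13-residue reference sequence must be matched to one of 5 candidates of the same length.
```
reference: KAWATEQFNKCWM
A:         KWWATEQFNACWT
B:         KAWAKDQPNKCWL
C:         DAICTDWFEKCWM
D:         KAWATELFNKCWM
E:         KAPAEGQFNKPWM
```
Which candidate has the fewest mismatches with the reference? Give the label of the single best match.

Hamming distances to reference — A: 3; B: 4; C: 6; D: 1; E: 4.
Smallest is D with 1 mismatch.

D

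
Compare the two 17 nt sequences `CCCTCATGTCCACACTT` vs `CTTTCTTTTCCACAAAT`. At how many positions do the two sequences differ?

6

Comparing position by position, 6 positions differ: 2 (C/T), 3 (C/T), 6 (A/T), 8 (G/T), 15 (C/A), 16 (T/A).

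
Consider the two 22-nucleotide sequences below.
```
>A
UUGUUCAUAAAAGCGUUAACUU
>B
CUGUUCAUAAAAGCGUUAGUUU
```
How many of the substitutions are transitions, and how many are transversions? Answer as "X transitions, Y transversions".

Mismatches (1-based):
position 1: U→C (pyrimidine→pyrimidine, transition)
position 19: A→G (purine→purine, transition)
position 20: C→U (pyrimidine→pyrimidine, transition)

3 transitions, 0 transversions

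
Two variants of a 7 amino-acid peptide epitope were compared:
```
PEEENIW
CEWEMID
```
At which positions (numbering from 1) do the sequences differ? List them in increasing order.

1, 3, 5, 7

Differences at position 1 (P→C), position 3 (E→W), position 5 (N→M), position 7 (W→D).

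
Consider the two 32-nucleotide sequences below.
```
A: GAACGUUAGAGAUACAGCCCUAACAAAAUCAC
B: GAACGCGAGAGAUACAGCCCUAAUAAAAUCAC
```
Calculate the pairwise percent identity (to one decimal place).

90.6%

Mismatches at positions 6, 7, 24 (1-based): 3 of 32.
Identical positions: 29/32 = 90.62% → 90.6%.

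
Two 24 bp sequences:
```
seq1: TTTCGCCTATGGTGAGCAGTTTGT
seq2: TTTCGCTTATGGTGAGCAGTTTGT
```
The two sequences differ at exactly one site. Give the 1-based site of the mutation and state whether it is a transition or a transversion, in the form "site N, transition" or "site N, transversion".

The sequences differ only at site 7: C→T (pyrimidine→pyrimidine), a transition.

site 7, transition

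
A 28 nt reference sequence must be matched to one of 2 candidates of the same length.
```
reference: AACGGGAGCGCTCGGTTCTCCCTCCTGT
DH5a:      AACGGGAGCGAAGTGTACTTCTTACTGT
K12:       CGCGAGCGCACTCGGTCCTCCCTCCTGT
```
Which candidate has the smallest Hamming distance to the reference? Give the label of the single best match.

K12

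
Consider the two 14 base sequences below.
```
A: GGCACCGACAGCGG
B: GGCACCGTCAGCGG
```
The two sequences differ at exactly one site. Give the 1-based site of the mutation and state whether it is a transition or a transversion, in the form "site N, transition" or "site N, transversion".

site 8, transversion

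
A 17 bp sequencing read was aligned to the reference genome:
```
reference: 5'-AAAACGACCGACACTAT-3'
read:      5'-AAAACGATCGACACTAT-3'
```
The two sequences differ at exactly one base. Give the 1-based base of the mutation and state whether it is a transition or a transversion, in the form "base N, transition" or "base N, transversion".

base 8, transition

Base 8 changes C→T. C is a pyrimidine and T is a pyrimidine, so this is a transition.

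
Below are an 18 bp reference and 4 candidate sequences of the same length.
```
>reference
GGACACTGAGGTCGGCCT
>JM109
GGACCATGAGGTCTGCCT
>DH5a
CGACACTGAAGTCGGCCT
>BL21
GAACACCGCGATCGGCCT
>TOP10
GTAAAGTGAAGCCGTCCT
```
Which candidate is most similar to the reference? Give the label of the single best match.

DH5a

Hamming distances to reference — JM109: 3; DH5a: 2; BL21: 4; TOP10: 6.
Smallest is DH5a with 2 mismatches.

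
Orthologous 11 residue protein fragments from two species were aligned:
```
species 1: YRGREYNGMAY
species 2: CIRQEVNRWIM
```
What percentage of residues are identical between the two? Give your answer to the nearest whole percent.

18%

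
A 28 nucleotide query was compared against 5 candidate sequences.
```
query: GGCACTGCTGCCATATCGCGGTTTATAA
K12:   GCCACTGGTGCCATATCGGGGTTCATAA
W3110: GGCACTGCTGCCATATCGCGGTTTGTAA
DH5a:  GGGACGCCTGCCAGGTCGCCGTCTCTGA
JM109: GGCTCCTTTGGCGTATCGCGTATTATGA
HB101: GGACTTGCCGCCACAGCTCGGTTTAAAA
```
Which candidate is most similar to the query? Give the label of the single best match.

W3110

K12 differs at 4 positions; W3110 differs at 1 position; DH5a differs at 9 positions; JM109 differs at 9 positions; HB101 differs at 8 positions. The closest is W3110.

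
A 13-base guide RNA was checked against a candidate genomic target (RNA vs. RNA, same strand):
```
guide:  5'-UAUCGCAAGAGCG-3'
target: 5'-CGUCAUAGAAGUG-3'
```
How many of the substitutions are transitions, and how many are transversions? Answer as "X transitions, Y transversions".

7 transitions, 0 transversions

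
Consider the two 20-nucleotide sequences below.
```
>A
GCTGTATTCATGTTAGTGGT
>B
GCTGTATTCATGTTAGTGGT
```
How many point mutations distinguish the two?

0

No positions differ; the sequences are identical.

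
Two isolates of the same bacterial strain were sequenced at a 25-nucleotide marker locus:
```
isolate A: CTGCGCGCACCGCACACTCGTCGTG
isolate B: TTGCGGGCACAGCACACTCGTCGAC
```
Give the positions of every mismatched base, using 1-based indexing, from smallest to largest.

1, 6, 11, 24, 25

Differences at position 1 (C→T), position 6 (C→G), position 11 (C→A), position 24 (T→A), position 25 (G→C).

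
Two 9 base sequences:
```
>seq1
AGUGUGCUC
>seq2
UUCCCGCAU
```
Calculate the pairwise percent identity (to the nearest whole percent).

Mismatches at positions 1, 2, 3, 4, 5, 8, 9 (1-based): 7 of 9.
Identical positions: 2/9 = 22.22% → 22%.

22%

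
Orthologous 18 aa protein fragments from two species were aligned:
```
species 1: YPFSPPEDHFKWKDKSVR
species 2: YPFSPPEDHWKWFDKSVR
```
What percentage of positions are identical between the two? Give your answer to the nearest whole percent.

2 positions differ (10, 13), so 16 of 18 match: 16/18 = 88.89%.

89%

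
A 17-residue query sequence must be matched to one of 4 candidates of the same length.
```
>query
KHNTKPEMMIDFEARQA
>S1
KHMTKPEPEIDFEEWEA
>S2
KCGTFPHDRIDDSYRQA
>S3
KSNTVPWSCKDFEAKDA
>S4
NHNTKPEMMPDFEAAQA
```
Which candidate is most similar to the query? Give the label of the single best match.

S1 differs at 6 residues; S2 differs at 9 residues; S3 differs at 8 residues; S4 differs at 3 residues. The closest is S4.

S4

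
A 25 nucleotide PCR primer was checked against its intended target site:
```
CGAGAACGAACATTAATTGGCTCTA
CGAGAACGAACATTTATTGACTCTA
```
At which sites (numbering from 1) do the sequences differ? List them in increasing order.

Differences at site 15 (A→T), site 20 (G→A).

15, 20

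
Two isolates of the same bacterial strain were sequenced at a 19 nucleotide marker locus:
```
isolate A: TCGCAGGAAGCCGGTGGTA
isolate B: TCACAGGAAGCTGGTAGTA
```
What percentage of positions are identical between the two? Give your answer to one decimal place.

3 positions differ (3, 12, 16), so 16 of 19 match: 16/19 = 84.21%.

84.2%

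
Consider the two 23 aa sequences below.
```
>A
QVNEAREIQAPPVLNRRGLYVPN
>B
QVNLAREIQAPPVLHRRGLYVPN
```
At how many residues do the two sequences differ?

2

Comparing position by position, 2 residues differ: 4 (E/L), 15 (N/H).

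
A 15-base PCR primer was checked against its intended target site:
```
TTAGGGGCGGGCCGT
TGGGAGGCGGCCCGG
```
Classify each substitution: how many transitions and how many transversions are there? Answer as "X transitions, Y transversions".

Mismatches (1-based):
site 2: T→G (pyrimidine→purine, transversion)
site 3: A→G (purine→purine, transition)
site 5: G→A (purine→purine, transition)
site 11: G→C (purine→pyrimidine, transversion)
site 15: T→G (pyrimidine→purine, transversion)

2 transitions, 3 transversions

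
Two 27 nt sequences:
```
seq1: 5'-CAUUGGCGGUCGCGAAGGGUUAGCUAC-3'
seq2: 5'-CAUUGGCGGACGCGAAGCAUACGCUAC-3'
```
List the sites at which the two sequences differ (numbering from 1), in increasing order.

Scanning 1-based: 10: U/A; 18: G/C; 19: G/A; 21: U/A; 22: A/C.

10, 18, 19, 21, 22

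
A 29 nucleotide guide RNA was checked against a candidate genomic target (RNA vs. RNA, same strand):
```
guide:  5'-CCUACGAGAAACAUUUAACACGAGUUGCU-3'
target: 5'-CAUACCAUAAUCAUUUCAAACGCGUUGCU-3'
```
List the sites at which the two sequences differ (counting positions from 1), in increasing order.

2, 6, 8, 11, 17, 19, 23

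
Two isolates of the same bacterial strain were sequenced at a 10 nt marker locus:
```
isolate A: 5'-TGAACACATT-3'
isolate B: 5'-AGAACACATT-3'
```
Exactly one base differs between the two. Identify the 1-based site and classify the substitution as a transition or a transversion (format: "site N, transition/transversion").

Site 1 changes T→A. T is a pyrimidine and A is a purine, so this is a transversion.

site 1, transversion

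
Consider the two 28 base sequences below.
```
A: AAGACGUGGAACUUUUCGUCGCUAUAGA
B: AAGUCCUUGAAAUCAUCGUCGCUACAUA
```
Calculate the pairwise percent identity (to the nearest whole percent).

8 positions differ (4, 6, 8, 12, 14, 15, 25, 27), so 20 of 28 match: 20/28 = 71.43%.

71%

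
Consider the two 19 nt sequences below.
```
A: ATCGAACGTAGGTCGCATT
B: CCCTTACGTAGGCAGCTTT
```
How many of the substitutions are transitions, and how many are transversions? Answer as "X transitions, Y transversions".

2 transitions, 5 transversions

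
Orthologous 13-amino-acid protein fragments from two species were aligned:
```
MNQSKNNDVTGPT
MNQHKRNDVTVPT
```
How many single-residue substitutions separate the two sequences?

3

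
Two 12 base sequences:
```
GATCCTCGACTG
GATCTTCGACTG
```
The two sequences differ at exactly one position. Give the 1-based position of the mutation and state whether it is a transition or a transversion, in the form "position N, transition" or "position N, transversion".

position 5, transition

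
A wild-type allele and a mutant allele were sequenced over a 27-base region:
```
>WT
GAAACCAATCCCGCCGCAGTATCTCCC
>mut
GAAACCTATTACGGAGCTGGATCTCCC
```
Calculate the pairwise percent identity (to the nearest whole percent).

7 positions differ (7, 10, 11, 14, 15, 18, 20), so 20 of 27 match: 20/27 = 74.07%.

74%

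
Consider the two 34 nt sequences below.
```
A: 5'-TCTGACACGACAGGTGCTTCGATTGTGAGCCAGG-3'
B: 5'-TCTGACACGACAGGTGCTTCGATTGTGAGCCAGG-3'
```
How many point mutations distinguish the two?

The two sequences are identical at every position.

0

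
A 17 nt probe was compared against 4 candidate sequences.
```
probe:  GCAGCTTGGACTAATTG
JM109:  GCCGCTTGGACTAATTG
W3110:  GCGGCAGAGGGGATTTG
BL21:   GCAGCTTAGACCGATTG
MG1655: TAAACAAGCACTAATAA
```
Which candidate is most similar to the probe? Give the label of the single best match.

JM109

Hamming distances to probe — JM109: 1; W3110: 8; BL21: 3; MG1655: 8.
Smallest is JM109 with 1 mismatch.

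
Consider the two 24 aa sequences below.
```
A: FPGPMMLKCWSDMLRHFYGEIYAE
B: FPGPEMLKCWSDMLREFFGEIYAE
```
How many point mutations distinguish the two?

Comparing position by position, 3 positions differ: 5 (M/E), 16 (H/E), 18 (Y/F).

3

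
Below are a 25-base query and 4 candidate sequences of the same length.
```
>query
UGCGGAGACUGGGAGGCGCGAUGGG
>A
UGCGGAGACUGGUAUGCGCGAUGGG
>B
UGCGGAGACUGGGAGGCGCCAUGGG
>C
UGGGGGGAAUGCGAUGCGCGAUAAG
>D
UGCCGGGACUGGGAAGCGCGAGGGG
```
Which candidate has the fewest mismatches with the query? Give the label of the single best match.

B

Hamming distances to query — A: 2; B: 1; C: 7; D: 4.
Smallest is B with 1 mismatch.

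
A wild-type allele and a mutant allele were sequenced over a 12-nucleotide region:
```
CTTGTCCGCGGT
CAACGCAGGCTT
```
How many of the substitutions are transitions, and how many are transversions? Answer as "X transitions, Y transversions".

0 transitions, 8 transversions

Mismatches (1-based):
base 2: T→A (pyrimidine→purine, transversion)
base 3: T→A (pyrimidine→purine, transversion)
base 4: G→C (purine→pyrimidine, transversion)
base 5: T→G (pyrimidine→purine, transversion)
base 7: C→A (pyrimidine→purine, transversion)
base 9: C→G (pyrimidine→purine, transversion)
base 10: G→C (purine→pyrimidine, transversion)
base 11: G→T (purine→pyrimidine, transversion)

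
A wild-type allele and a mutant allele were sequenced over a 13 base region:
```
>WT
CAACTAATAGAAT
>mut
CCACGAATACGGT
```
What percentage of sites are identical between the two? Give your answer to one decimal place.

Mismatches at positions 2, 5, 10, 11, 12 (1-based): 5 of 13.
Identical positions: 8/13 = 61.54% → 61.5%.

61.5%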